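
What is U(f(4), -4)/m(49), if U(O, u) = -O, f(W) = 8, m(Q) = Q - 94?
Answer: 8/45 ≈ 0.17778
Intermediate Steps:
m(Q) = -94 + Q
U(f(4), -4)/m(49) = (-1*8)/(-94 + 49) = -8/(-45) = -8*(-1/45) = 8/45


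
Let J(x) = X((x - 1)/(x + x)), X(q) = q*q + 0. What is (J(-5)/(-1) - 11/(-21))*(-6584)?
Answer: -566224/525 ≈ -1078.5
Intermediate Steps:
X(q) = q² (X(q) = q² + 0 = q²)
J(x) = (-1 + x)²/(4*x²) (J(x) = ((x - 1)/(x + x))² = ((-1 + x)/((2*x)))² = ((-1 + x)*(1/(2*x)))² = ((-1 + x)/(2*x))² = (-1 + x)²/(4*x²))
(J(-5)/(-1) - 11/(-21))*(-6584) = (((¼)*(-1 - 5)²/(-5)²)/(-1) - 11/(-21))*(-6584) = (((¼)*(1/25)*(-6)²)*(-1) - 11*(-1/21))*(-6584) = (((¼)*(1/25)*36)*(-1) + 11/21)*(-6584) = ((9/25)*(-1) + 11/21)*(-6584) = (-9/25 + 11/21)*(-6584) = (86/525)*(-6584) = -566224/525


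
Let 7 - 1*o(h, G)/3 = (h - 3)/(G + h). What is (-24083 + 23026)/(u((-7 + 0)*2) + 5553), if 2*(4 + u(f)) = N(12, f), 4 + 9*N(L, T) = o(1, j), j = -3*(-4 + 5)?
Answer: -9513/49948 ≈ -0.19046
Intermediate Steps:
j = -3 (j = -3*1 = -3)
o(h, G) = 21 - 3*(-3 + h)/(G + h) (o(h, G) = 21 - 3*(h - 3)/(G + h) = 21 - 3*(-3 + h)/(G + h))
N(L, T) = 14/9 (N(L, T) = -4/9 + (3*(3 + 6*1 + 7*(-3))/(-3 + 1))/9 = -4/9 + (3*(3 + 6 - 21)/(-2))/9 = -4/9 + (3*(-½)*(-12))/9 = -4/9 + (⅑)*18 = -4/9 + 2 = 14/9)
u(f) = -29/9 (u(f) = -4 + (½)*(14/9) = -4 + 7/9 = -29/9)
(-24083 + 23026)/(u((-7 + 0)*2) + 5553) = (-24083 + 23026)/(-29/9 + 5553) = -1057/49948/9 = -1057*9/49948 = -9513/49948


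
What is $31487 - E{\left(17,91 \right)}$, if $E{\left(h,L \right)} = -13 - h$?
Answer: $31517$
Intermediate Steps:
$31487 - E{\left(17,91 \right)} = 31487 - \left(-13 - 17\right) = 31487 - -30 = 31487 + 30 = 31517$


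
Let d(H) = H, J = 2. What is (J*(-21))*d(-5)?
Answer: 210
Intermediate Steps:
(J*(-21))*d(-5) = (2*(-21))*(-5) = -42*(-5) = 210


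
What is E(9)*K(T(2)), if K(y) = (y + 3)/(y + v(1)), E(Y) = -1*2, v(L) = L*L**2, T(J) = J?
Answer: -10/3 ≈ -3.3333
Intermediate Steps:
v(L) = L**3
E(Y) = -2
K(y) = (3 + y)/(1 + y) (K(y) = (y + 3)/(y + 1**3) = (3 + y)/(y + 1) = (3 + y)/(1 + y))
E(9)*K(T(2)) = -2*(3 + 2)/(1 + 2) = -2*5/3 = -10/3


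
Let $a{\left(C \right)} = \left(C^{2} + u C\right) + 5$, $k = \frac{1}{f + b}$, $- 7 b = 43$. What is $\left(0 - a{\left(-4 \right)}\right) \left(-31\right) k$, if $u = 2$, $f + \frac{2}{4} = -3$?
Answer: $- \frac{5642}{135} \approx -41.793$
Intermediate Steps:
$f = - \frac{7}{2}$ ($f = - \frac{1}{2} - 3 = - \frac{7}{2} \approx -3.5$)
$b = - \frac{43}{7}$ ($b = \left(- \frac{1}{7}\right) 43 = - \frac{43}{7} \approx -6.1429$)
$k = - \frac{14}{135}$ ($k = \frac{1}{- \frac{7}{2} - \frac{43}{7}} = \frac{1}{- \frac{135}{14}} = - \frac{14}{135} \approx -0.1037$)
$a{\left(C \right)} = 5 + C^{2} + 2 C$ ($a{\left(C \right)} = \left(C^{2} + 2 C\right) + 5 = 5 + C^{2} + 2 C$)
$\left(0 - a{\left(-4 \right)}\right) \left(-31\right) k = \left(0 - \left(5 + \left(-4\right)^{2} + 2 \left(-4\right)\right)\right) \left(-31\right) \left(- \frac{14}{135}\right) = \left(0 - \left(5 + 16 - 8\right)\right) \left(-31\right) \left(- \frac{14}{135}\right) = \left(0 - 13\right) \left(-31\right) \left(- \frac{14}{135}\right) = \left(-13\right) \left(-31\right) \left(- \frac{14}{135}\right) = 403 \left(- \frac{14}{135}\right) = - \frac{5642}{135}$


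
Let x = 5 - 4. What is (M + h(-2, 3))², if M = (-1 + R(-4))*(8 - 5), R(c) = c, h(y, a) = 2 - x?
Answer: 196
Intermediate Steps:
x = 1
h(y, a) = 1 (h(y, a) = 2 - 1*1 = 2 - 1 = 1)
M = -15 (M = (-1 - 4)*(8 - 5) = -5*3 = -15)
(M + h(-2, 3))² = (-15 + 1)² = (-14)² = 196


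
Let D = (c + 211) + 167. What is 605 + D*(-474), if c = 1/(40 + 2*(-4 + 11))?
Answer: -1607182/9 ≈ -1.7858e+5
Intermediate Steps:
c = 1/54 (c = 1/(40 + 2*7) = 1/(40 + 14) = 1/54 ≈ 0.018519)
D = 20413/54 (D = (1/54 + 211) + 167 = 11395/54 + 167 = 20413/54 ≈ 378.02)
605 + D*(-474) = 605 + (20413/54)*(-474) = 605 - 1612627/9 = -1607182/9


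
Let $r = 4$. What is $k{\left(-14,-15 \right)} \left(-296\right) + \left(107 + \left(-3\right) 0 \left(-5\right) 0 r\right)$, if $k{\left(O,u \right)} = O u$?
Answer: $-62053$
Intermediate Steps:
$k{\left(-14,-15 \right)} \left(-296\right) + \left(107 + \left(-3\right) 0 \left(-5\right) 0 r\right) = \left(-14\right) \left(-15\right) \left(-296\right) + \left(107 + \left(-3\right) 0 \left(-5\right) 0 \cdot 4\right) = 210 \left(-296\right) + \left(107 + 0 \left(-5\right) 0 \cdot 4\right) = -62160 + \left(107 + 0 \cdot 0 \cdot 4\right) = -62160 + \left(107 + 0 \cdot 4\right) = -62160 + \left(107 + 0\right) = -62160 + 107 = -62053$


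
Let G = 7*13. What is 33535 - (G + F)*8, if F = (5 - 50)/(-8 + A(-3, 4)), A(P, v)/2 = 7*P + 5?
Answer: 32798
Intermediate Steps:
G = 91
A(P, v) = 10 + 14*P (A(P, v) = 2*(7*P + 5) = 2*(5 + 7*P) = 10 + 14*P)
F = 9/8 (F = (5 - 50)/(-8 + (10 + 14*(-3))) = -45/(-8 + (10 - 42)) = -45/(-8 - 32) = -45/(-40) = -45*(-1/40) = 9/8 ≈ 1.1250)
33535 - (G + F)*8 = 33535 - (91 + 9/8)*8 = 33535 - 737*8/8 = 33535 - 1*737 = 33535 - 737 = 32798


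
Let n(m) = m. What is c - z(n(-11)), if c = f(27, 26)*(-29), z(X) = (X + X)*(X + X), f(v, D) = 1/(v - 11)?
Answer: -7773/16 ≈ -485.81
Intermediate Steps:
f(v, D) = 1/(-11 + v)
z(X) = 4*X² (z(X) = (2*X)*(2*X) = 4*X²)
c = -29/16 (c = -29/(-11 + 27) = -29/16 ≈ -1.8125)
c - z(n(-11)) = -29/16 - 4*(-11)² = -29/16 - 4*121 = -29/16 - 1*484 = -29/16 - 484 = -7773/16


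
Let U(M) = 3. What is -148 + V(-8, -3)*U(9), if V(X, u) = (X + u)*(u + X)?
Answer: 215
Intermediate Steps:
V(X, u) = (X + u)² (V(X, u) = (X + u)*(X + u) = (X + u)²)
-148 + V(-8, -3)*U(9) = -148 + (-8 - 3)²*3 = -148 + (-11)²*3 = -148 + 121*3 = -148 + 363 = 215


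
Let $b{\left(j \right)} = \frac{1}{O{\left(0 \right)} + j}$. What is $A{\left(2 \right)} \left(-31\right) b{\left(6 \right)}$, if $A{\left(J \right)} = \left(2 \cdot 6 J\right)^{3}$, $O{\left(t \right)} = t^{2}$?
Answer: $-71424$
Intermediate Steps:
$A{\left(J \right)} = 1728 J^{3}$ ($A{\left(J \right)} = \left(12 J\right)^{3} = 1728 J^{3}$)
$b{\left(j \right)} = \frac{1}{j}$ ($b{\left(j \right)} = \frac{1}{0^{2} + j} = \frac{1}{0 + j} = \frac{1}{j}$)
$A{\left(2 \right)} \left(-31\right) b{\left(6 \right)} = \frac{1728 \cdot 2^{3} \left(-31\right)}{6} = 1728 \cdot 8 \left(-31\right) \frac{1}{6} = 13824 \left(-31\right) \frac{1}{6} = \left(-428544\right) \frac{1}{6} = -71424$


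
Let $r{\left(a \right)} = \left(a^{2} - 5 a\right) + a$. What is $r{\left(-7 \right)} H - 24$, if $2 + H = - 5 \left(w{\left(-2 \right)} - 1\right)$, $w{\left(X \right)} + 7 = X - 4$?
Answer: $5212$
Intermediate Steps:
$w{\left(X \right)} = -11 + X$ ($w{\left(X \right)} = -7 + \left(X - 4\right) = -7 + \left(-4 + X\right) = -11 + X$)
$r{\left(a \right)} = a^{2} - 4 a$
$H = 68$ ($H = -2 - 5 \left(\left(-11 - 2\right) - 1\right) = -2 - 5 \left(-13 - 1\right) = -2 - -70 = -2 + 70 = 68$)
$r{\left(-7 \right)} H - 24 = - 7 \left(-4 - 7\right) 68 - 24 = \left(-7\right) \left(-11\right) 68 - 24 = 77 \cdot 68 - 24 = 5236 - 24 = 5212$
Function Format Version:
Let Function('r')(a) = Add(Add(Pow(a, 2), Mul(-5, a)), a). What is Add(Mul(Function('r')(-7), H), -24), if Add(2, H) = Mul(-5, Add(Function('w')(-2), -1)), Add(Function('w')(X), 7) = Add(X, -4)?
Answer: 5212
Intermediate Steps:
Function('w')(X) = Add(-11, X) (Function('w')(X) = Add(-7, Add(X, -4)) = Add(-7, Add(-4, X)) = Add(-11, X))
Function('r')(a) = Add(Pow(a, 2), Mul(-4, a))
H = 68 (H = Add(-2, Mul(-5, Add(Add(-11, -2), -1))) = Add(-2, Mul(-5, Add(-13, -1))) = Add(-2, Mul(-5, -14)) = Add(-2, 70) = 68)
Add(Mul(Function('r')(-7), H), -24) = Add(Mul(Mul(-7, Add(-4, -7)), 68), -24) = Add(Mul(Mul(-7, -11), 68), -24) = Add(Mul(77, 68), -24) = Add(5236, -24) = 5212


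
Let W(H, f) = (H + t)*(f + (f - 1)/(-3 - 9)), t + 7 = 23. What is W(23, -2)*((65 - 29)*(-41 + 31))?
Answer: 24570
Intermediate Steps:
t = 16 (t = -7 + 23 = 16)
W(H, f) = (16 + H)*(1/12 + 11*f/12) (W(H, f) = (H + 16)*(f + (f - 1)/(-3 - 9)) = (16 + H)*(f + (-1 + f)/(-12)) = (16 + H)*(f + (-1 + f)*(-1/12)) = (16 + H)*(f + (1/12 - f/12)) = (16 + H)*(1/12 + 11*f/12))
W(23, -2)*((65 - 29)*(-41 + 31)) = (4/3 + (1/12)*23 + (44/3)*(-2) + (11/12)*23*(-2))*((65 - 29)*(-41 + 31)) = (4/3 + 23/12 - 88/3 - 253/6)*(36*(-10)) = -273/4*(-360) = 24570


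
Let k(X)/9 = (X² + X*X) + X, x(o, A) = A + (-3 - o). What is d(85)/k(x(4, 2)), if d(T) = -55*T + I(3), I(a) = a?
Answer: -4672/405 ≈ -11.536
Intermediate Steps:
d(T) = 3 - 55*T (d(T) = -55*T + 3 = 3 - 55*T)
x(o, A) = -3 + A - o
k(X) = 9*X + 18*X² (k(X) = 9*((X² + X*X) + X) = 9*((X² + X²) + X) = 9*(2*X² + X) = 9*(X + 2*X²) = 9*X + 18*X²)
d(85)/k(x(4, 2)) = (3 - 55*85)/((9*(-3 + 2 - 1*4)*(1 + 2*(-3 + 2 - 1*4)))) = (3 - 4675)/((9*(-3 + 2 - 4)*(1 + 2*(-3 + 2 - 4)))) = -4672*(-1/(45*(1 + 2*(-5)))) = -4672*(-1/(45*(1 - 10))) = -4672/(9*(-5)*(-9)) = -4672/405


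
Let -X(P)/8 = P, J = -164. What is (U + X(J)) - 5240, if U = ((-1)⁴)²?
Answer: -3927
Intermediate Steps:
X(P) = -8*P
U = 1 (U = 1² = 1)
(U + X(J)) - 5240 = (1 - 8*(-164)) - 5240 = (1 + 1312) - 5240 = 1313 - 5240 = -3927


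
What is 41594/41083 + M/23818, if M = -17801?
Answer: 37052487/139787842 ≈ 0.26506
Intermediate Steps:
41594/41083 + M/23818 = 41594/41083 - 17801/23818 = 41594*(1/41083) - 17801*1/23818 = 5942/5869 - 17801/23818 = 37052487/139787842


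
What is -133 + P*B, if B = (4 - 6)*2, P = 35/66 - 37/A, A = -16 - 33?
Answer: -223375/1617 ≈ -138.14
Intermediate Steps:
A = -49
P = 4157/3234 (P = 35/66 - 37/(-49) = 35*(1/66) - 37*(-1/49) = 35/66 + 37/49 = 4157/3234 ≈ 1.2854)
B = -4 (B = -2*2 = -4)
-133 + P*B = -133 + (4157/3234)*(-4) = -133 - 8314/1617 = -223375/1617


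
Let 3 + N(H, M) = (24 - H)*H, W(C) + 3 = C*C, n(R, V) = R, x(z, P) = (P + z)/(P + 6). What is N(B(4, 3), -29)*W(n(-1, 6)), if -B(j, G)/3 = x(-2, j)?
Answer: 888/25 ≈ 35.520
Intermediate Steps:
x(z, P) = (P + z)/(6 + P)
W(C) = -3 + C² (W(C) = -3 + C*C = -3 + C²)
B(j, G) = -3*(-2 + j)/(6 + j) (B(j, G) = -3*(j - 2)/(6 + j) = -3*(-2 + j)/(6 + j))
N(H, M) = -3 + H*(24 - H) (N(H, M) = -3 + (24 - H)*H = -3 + H*(24 - H))
N(B(4, 3), -29)*W(n(-1, 6)) = (-3 - (3*(2 - 1*4)/(6 + 4))² + 24*(3*(2 - 1*4)/(6 + 4)))*(-3 + (-1)²) = (-3 - (3*(2 - 4)/10)² + 24*(3*(2 - 4)/10))*(-3 + 1) = (-3 - (3*(⅒)*(-2))² + 24*(3*(⅒)*(-2)))*(-2) = (-3 - (-⅗)² + 24*(-⅗))*(-2) = (-3 - 1*9/25 - 72/5)*(-2) = (-3 - 9/25 - 72/5)*(-2) = -444/25*(-2) = 888/25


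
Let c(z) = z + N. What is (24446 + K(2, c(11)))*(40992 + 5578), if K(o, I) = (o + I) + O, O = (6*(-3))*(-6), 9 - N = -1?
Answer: 1144550890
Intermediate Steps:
N = 10 (N = 9 - 1*(-1) = 9 + 1 = 10)
O = 108 (O = -18*(-6) = 108)
c(z) = 10 + z (c(z) = z + 10 = 10 + z)
K(o, I) = 108 + I + o (K(o, I) = (o + I) + 108 = (I + o) + 108 = 108 + I + o)
(24446 + K(2, c(11)))*(40992 + 5578) = (24446 + (108 + (10 + 11) + 2))*(40992 + 5578) = (24446 + (108 + 21 + 2))*46570 = (24446 + 131)*46570 = 24577*46570 = 1144550890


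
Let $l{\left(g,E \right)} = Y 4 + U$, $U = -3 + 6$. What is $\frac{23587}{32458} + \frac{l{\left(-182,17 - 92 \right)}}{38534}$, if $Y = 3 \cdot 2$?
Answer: $\frac{227444456}{312684143} \approx 0.72739$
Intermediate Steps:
$Y = 6$
$U = 3$
$l{\left(g,E \right)} = 27$ ($l{\left(g,E \right)} = 6 \cdot 4 + 3 = 24 + 3 = 27$)
$\frac{23587}{32458} + \frac{l{\left(-182,17 - 92 \right)}}{38534} = \frac{23587}{32458} + \frac{27}{38534} = \frac{227444456}{312684143}$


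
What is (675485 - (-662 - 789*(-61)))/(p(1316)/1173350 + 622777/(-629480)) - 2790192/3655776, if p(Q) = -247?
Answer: -3532811517764952031979/5566611078443062 ≈ -6.3464e+5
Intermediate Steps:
(675485 - (-662 - 789*(-61)))/(p(1316)/1173350 + 622777/(-629480)) - 2790192/3655776 = (675485 - (-662 - 789*(-61)))/(-247/1173350 + 622777/(-629480)) - 2790192/3655776 = (675485 - (-662 + 48129))/(-247*1/1173350 + 622777*(-1/629480)) - 2790192*1/3655776 = (675485 - 1*47467)/(-247/1173350 - 622777/629480) - 58129/76162 = (675485 - 47467)/(-73089087451/73860035800) - 58129/76162 = 628018*(-73860035800/73089087451) - 58129/76162 = -46385431963044400/73089087451 - 58129/76162 = -3532811517764952031979/5566611078443062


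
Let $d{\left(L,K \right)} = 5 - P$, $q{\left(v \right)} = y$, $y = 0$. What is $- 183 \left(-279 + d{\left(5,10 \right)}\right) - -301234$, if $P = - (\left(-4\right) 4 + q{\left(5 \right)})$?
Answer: $354304$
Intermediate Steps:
$q{\left(v \right)} = 0$
$P = 16$ ($P = - (\left(-4\right) 4 + 0) = - (-16 + 0) = \left(-1\right) \left(-16\right) = 16$)
$d{\left(L,K \right)} = -11$ ($d{\left(L,K \right)} = 5 - 16 = -11$)
$- 183 \left(-279 + d{\left(5,10 \right)}\right) - -301234 = - 183 \left(-279 - 11\right) - -301234 = \left(-183\right) \left(-290\right) + 301234 = 53070 + 301234 = 354304$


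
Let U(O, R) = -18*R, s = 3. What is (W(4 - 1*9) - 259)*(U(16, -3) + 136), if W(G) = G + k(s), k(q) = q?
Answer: -49590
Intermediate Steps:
W(G) = 3 + G (W(G) = G + 3 = 3 + G)
(W(4 - 1*9) - 259)*(U(16, -3) + 136) = ((3 + (4 - 1*9)) - 259)*(-18*(-3) + 136) = ((3 + (4 - 9)) - 259)*(54 + 136) = ((3 - 5) - 259)*190 = (-2 - 259)*190 = -261*190 = -49590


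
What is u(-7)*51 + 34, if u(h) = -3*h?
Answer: 1105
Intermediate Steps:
u(-7)*51 + 34 = -3*(-7)*51 + 34 = 21*51 + 34 = 1071 + 34 = 1105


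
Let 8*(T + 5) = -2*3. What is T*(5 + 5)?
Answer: -115/2 ≈ -57.500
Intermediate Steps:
T = -23/4 (T = -5 + (-2*3)/8 = -5 + (⅛)*(-6) = -5 - ¾ = -23/4 ≈ -5.7500)
T*(5 + 5) = -23*(5 + 5)/4 = -23/4*10 = -115/2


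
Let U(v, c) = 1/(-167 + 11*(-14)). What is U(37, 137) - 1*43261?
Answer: -13886782/321 ≈ -43261.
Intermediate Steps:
U(v, c) = -1/321 (U(v, c) = 1/(-167 - 154) = 1/(-321) = -1/321)
U(37, 137) - 1*43261 = -1/321 - 1*43261 = -1/321 - 43261 = -13886782/321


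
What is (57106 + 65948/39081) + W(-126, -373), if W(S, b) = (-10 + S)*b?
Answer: 4214326502/39081 ≈ 1.0784e+5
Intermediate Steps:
W(S, b) = b*(-10 + S)
(57106 + 65948/39081) + W(-126, -373) = (57106 + 65948/39081) - 373*(-10 - 126) = (57106 + 65948*(1/39081)) - 373*(-136) = (57106 + 65948/39081) + 50728 = 2231825534/39081 + 50728 = 4214326502/39081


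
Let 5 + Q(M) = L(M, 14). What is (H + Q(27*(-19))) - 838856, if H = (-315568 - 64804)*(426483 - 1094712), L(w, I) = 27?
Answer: 254174762354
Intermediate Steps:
H = 254175601188 (H = -380372*(-668229) = 254175601188)
Q(M) = 22 (Q(M) = -5 + 27 = 22)
(H + Q(27*(-19))) - 838856 = (254175601188 + 22) - 838856 = 254175601210 - 838856 = 254174762354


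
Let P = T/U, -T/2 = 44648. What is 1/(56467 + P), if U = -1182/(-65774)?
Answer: -591/2903305555 ≈ -2.0356e-7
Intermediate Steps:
T = -89296 (T = -2*44648 = -89296)
U = 591/32887 (U = -1182*(-1/65774) = 591/32887 ≈ 0.017971)
P = -2936677552/591 (P = -89296/591/32887 = -89296*32887/591 = -2936677552/591 ≈ -4.9690e+6)
1/(56467 + P) = 1/(56467 - 2936677552/591) = 1/(-2903305555/591) = -591/2903305555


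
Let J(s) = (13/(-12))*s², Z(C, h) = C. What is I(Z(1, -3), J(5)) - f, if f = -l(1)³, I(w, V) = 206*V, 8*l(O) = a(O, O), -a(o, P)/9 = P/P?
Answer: -8571787/1536 ≈ -5580.6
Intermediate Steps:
a(o, P) = -9 (a(o, P) = -9*P/P = -9*1 = -9)
l(O) = -9/8 (l(O) = (⅛)*(-9) = -9/8)
J(s) = -13*s²/12 (J(s) = (13*(-1/12))*s² = -13*s²/12)
f = 729/512 (f = -(-9/8)³ = -1*(-729/512) = 729/512 ≈ 1.4238)
I(Z(1, -3), J(5)) - f = 206*(-13/12*5²) - 1*729/512 = 206*(-13/12*25) - 729/512 = 206*(-325/12) - 729/512 = -33475/6 - 729/512 = -8571787/1536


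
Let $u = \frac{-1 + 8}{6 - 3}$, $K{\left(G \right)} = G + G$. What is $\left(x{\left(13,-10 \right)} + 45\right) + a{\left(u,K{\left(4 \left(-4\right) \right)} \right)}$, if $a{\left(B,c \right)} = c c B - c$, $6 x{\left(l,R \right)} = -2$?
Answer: $2466$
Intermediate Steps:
$x{\left(l,R \right)} = - \frac{1}{3}$ ($x{\left(l,R \right)} = \frac{1}{6} \left(-2\right) = - \frac{1}{3}$)
$K{\left(G \right)} = 2 G$
$u = \frac{7}{3} \approx 2.3333$
$a{\left(B,c \right)} = - c + B c^{2}$ ($a{\left(B,c \right)} = c^{2} B - c = B c^{2} - c = - c + B c^{2}$)
$\left(x{\left(13,-10 \right)} + 45\right) + a{\left(u,K{\left(4 \left(-4\right) \right)} \right)} = \left(- \frac{1}{3} + 45\right) + 2 \cdot 4 \left(-4\right) \left(-1 + \frac{7 \cdot 2 \cdot 4 \left(-4\right)}{3}\right) = \frac{134}{3} + 2 \left(-16\right) \left(-1 + \frac{7 \cdot 2 \left(-16\right)}{3}\right) = \frac{134}{3} - 32 \left(-1 + \frac{7}{3} \left(-32\right)\right) = \frac{134}{3} - 32 \left(-1 - \frac{224}{3}\right) = \frac{134}{3} - - \frac{7264}{3} = \frac{134}{3} + \frac{7264}{3} = 2466$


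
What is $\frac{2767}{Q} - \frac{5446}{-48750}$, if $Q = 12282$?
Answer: $\frac{33629837}{99791250} \approx 0.337$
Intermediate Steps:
$\frac{2767}{Q} - \frac{5446}{-48750} = \frac{2767}{12282} - \frac{5446}{-48750} = 2767 \cdot \frac{1}{12282} - - \frac{2723}{24375} = \frac{2767}{12282} + \frac{2723}{24375} = \frac{33629837}{99791250}$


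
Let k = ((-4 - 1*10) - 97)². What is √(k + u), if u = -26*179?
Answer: √7667 ≈ 87.561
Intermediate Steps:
k = 12321 (k = ((-4 - 10) - 97)² = (-14 - 97)² = (-111)² = 12321)
u = -4654
√(k + u) = √(12321 - 4654) = √7667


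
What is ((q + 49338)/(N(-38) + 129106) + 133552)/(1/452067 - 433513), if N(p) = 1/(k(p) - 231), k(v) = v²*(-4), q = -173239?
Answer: -3121496692885814705/10132526056084477678 ≈ -0.30807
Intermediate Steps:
k(v) = -4*v²
N(p) = 1/(-231 - 4*p²) (N(p) = 1/(-4*p² - 231) = 1/(-231 - 4*p²))
((q + 49338)/(N(-38) + 129106) + 133552)/(1/452067 - 433513) = ((-173239 + 49338)/(-1/(231 + 4*(-38)²) + 129106) + 133552)/(1/452067 - 433513) = (-123901/(-1/(231 + 4*1444) + 129106) + 133552)/(1/452067 - 433513) = (-123901/(-1/(231 + 5776) + 129106) + 133552)/(-195976921370/452067) = (-123901/(-1/6007 + 129106) + 133552)*(-452067/195976921370) = (-123901/775539741/6007 + 133552)*(-452067/195976921370) = (-123901*6007/775539741 + 133552)*(-452067/195976921370) = (-744273307/775539741 + 133552)*(-452067/195976921370) = (103574139216725/775539741)*(-452067/195976921370) = -3121496692885814705/10132526056084477678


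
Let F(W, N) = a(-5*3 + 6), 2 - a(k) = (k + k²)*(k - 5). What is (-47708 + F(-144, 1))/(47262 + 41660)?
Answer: -23349/44461 ≈ -0.52516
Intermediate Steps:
a(k) = 2 - (-5 + k)*(k + k²) (a(k) = 2 - (k + k²)*(k - 5) = 2 - (k + k²)*(-5 + k) = 2 - (-5 + k)*(k + k²))
F(W, N) = 1010 (F(W, N) = 2 - (-5*3 + 6)³ + 4*(-5*3 + 6)² + 5*(-5*3 + 6) = 2 - (-15 + 6)³ + 4*(-15 + 6)² + 5*(-15 + 6) = 2 - 1*(-9)³ + 4*(-9)² + 5*(-9) = 2 - 1*(-729) + 4*81 - 45 = 2 + 729 + 324 - 45 = 1010)
(-47708 + F(-144, 1))/(47262 + 41660) = (-47708 + 1010)/(47262 + 41660) = -46698/88922 = -46698*1/88922 = -23349/44461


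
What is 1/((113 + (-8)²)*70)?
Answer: 1/12390 ≈ 8.0710e-5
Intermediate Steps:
1/((113 + (-8)²)*70) = 1/((113 + 64)*70) = 1/(177*70) = 1/12390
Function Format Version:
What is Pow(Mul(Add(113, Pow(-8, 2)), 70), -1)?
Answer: Rational(1, 12390) ≈ 8.0710e-5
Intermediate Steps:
Pow(Mul(Add(113, Pow(-8, 2)), 70), -1) = Pow(Mul(Add(113, 64), 70), -1) = Pow(Mul(177, 70), -1) = Pow(12390, -1) = Rational(1, 12390)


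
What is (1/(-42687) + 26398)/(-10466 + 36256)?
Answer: 225370285/220179546 ≈ 1.0236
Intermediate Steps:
(1/(-42687) + 26398)/(-10466 + 36256) = (-1/42687 + 26398)/25790 = (1126851425/42687)*(1/25790) = 225370285/220179546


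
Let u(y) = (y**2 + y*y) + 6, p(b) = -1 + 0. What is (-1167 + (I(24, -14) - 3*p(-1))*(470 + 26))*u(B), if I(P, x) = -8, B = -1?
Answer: -29176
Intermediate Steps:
p(b) = -1
u(y) = 6 + 2*y**2 (u(y) = (y**2 + y**2) + 6 = 2*y**2 + 6 = 6 + 2*y**2)
(-1167 + (I(24, -14) - 3*p(-1))*(470 + 26))*u(B) = (-1167 + (-8 - 3*(-1))*(470 + 26))*(6 + 2*(-1)**2) = (-1167 + (-8 + 3)*496)*(6 + 2*1) = (-1167 - 5*496)*(6 + 2) = (-1167 - 2480)*8 = -3647*8 = -29176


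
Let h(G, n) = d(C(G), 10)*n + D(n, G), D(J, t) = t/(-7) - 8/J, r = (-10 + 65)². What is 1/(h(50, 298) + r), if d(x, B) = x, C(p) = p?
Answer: 1043/18688297 ≈ 5.5810e-5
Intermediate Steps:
r = 3025 (r = 55² = 3025)
D(J, t) = -8/J - t/7 (D(J, t) = t*(-⅐) - 8/J = -t/7 - 8/J = -8/J - t/7)
h(G, n) = -8/n - G/7 + G*n (h(G, n) = G*n + (-8/n - G/7) = -8/n - G/7 + G*n)
1/(h(50, 298) + r) = 1/((-8/298 - ⅐*50 + 50*298) + 3025) = 1/((-8*1/298 - 50/7 + 14900) + 3025) = 1/((-4/149 - 50/7 + 14900) + 3025) = 1/(15533222/1043 + 3025) = 1/(18688297/1043) = 1043/18688297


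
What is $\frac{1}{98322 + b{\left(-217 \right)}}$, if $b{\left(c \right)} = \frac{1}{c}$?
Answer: $\frac{217}{21335873} \approx 1.0171 \cdot 10^{-5}$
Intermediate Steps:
$\frac{1}{98322 + b{\left(-217 \right)}} = \frac{1}{98322 + \frac{1}{-217}} = \frac{1}{98322 - \frac{1}{217}} = \frac{1}{\frac{21335873}{217}} = \frac{217}{21335873}$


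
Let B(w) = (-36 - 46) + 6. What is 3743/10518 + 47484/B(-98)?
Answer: -124788061/199842 ≈ -624.43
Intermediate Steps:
B(w) = -76 (B(w) = -82 + 6 = -76)
3743/10518 + 47484/B(-98) = 3743/10518 + 47484/(-76) = 3743*(1/10518) + 47484*(-1/76) = 3743/10518 - 11871/19 = -124788061/199842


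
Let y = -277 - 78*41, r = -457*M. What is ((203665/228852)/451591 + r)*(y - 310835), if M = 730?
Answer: 258016784544714657025/2460654846 ≈ 1.0486e+11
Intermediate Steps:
r = -333610 (r = -457*730 = -333610)
y = -3475 (y = -277 - 3198 = -3475)
((203665/228852)/451591 + r)*(y - 310835) = ((203665/228852)/451591 - 333610)*(-3475 - 310835) = ((203665*(1/228852))*(1/451591) - 333610)*(-314310) = ((203665/228852)*(1/451591) - 333610)*(-314310) = (29095/14763929076 - 333610)*(-314310) = -4925394379015265/14763929076*(-314310) = 258016784544714657025/2460654846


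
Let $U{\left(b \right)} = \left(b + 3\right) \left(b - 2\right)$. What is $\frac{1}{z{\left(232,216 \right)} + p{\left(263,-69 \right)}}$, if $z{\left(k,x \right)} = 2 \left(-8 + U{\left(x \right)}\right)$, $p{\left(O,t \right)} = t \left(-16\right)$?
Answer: $\frac{1}{94820} \approx 1.0546 \cdot 10^{-5}$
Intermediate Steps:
$p{\left(O,t \right)} = - 16 t$
$U{\left(b \right)} = \left(-2 + b\right) \left(3 + b\right)$ ($U{\left(b \right)} = \left(3 + b\right) \left(-2 + b\right) = \left(-2 + b\right) \left(3 + b\right)$)
$z{\left(k,x \right)} = -28 + 2 x + 2 x^{2}$ ($z{\left(k,x \right)} = 2 \left(-8 + \left(-6 + x + x^{2}\right)\right) = 2 \left(-14 + x + x^{2}\right) = -28 + 2 x + 2 x^{2}$)
$\frac{1}{z{\left(232,216 \right)} + p{\left(263,-69 \right)}} = \frac{1}{\left(-28 + 2 \cdot 216 + 2 \cdot 216^{2}\right) - -1104} = \frac{1}{\left(-28 + 432 + 2 \cdot 46656\right) + 1104} = \frac{1}{\left(-28 + 432 + 93312\right) + 1104} = \frac{1}{93716 + 1104} = \frac{1}{94820}$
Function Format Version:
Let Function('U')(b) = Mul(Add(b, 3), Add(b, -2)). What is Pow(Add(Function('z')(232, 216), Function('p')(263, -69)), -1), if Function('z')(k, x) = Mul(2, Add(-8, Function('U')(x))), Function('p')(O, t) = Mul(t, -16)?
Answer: Rational(1, 94820) ≈ 1.0546e-5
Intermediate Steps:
Function('p')(O, t) = Mul(-16, t)
Function('U')(b) = Mul(Add(-2, b), Add(3, b)) (Function('U')(b) = Mul(Add(3, b), Add(-2, b)) = Mul(Add(-2, b), Add(3, b)))
Function('z')(k, x) = Add(-28, Mul(2, x), Mul(2, Pow(x, 2))) (Function('z')(k, x) = Mul(2, Add(-8, Add(-6, x, Pow(x, 2)))) = Mul(2, Add(-14, x, Pow(x, 2))) = Add(-28, Mul(2, x), Mul(2, Pow(x, 2))))
Pow(Add(Function('z')(232, 216), Function('p')(263, -69)), -1) = Pow(Add(Add(-28, Mul(2, 216), Mul(2, Pow(216, 2))), Mul(-16, -69)), -1) = Pow(Add(Add(-28, 432, Mul(2, 46656)), 1104), -1) = Pow(Add(Add(-28, 432, 93312), 1104), -1) = Pow(Add(93716, 1104), -1) = Pow(94820, -1) = Rational(1, 94820)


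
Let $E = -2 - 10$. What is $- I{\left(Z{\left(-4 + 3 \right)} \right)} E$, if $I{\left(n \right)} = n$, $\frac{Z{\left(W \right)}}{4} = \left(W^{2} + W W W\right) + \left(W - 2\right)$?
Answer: $-144$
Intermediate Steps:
$Z{\left(W \right)} = -8 + 4 W + 4 W^{2} + 4 W^{3}$ ($Z{\left(W \right)} = 4 \left(\left(W^{2} + W W W\right) + \left(W - 2\right)\right) = 4 \left(\left(W^{2} + W^{2} W\right) + \left(-2 + W\right)\right) = 4 \left(\left(W^{2} + W^{3}\right) + \left(-2 + W\right)\right) = 4 \left(-2 + W + W^{2} + W^{3}\right) = -8 + 4 W + 4 W^{2} + 4 W^{3}$)
$E = -12$
$- I{\left(Z{\left(-4 + 3 \right)} \right)} E = - (-8 + 4 \left(-4 + 3\right) + 4 \left(-4 + 3\right)^{2} + 4 \left(-4 + 3\right)^{3}) \left(-12\right) = - (-8 + 4 \left(-1\right) + 4 \left(-1\right)^{2} + 4 \left(-1\right)^{3}) \left(-12\right) = - (-8 - 4 + 4 \cdot 1 + 4 \left(-1\right)) \left(-12\right) = - (-8 - 4 + 4 - 4) \left(-12\right) = \left(-1\right) \left(-12\right) \left(-12\right) = 12 \left(-12\right) = -144$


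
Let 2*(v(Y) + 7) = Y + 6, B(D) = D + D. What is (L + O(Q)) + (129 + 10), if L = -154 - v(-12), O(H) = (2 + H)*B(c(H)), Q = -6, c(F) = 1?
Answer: -13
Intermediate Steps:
B(D) = 2*D
v(Y) = -4 + Y/2 (v(Y) = -7 + (Y + 6)/2 = -7 + (6 + Y)/2 = -7 + (3 + Y/2) = -4 + Y/2)
O(H) = 4 + 2*H (O(H) = (2 + H)*(2*1) = (2 + H)*2 = 4 + 2*H)
L = -144 (L = -154 - (-4 + (1/2)*(-12)) = -154 - (-4 - 6) = -154 - 1*(-10) = -154 + 10 = -144)
(L + O(Q)) + (129 + 10) = (-144 + (4 + 2*(-6))) + (129 + 10) = (-144 + (4 - 12)) + 139 = (-144 - 8) + 139 = -152 + 139 = -13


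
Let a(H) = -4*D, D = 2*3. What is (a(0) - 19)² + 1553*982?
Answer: 1526895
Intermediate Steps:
D = 6
a(H) = -24 (a(H) = -4*6 = -24)
(a(0) - 19)² + 1553*982 = (-24 - 19)² + 1553*982 = (-43)² + 1525046 = 1849 + 1525046 = 1526895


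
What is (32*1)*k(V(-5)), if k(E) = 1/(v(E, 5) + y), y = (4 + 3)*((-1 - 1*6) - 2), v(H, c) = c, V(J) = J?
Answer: -16/29 ≈ -0.55172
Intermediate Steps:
y = -63 (y = 7*((-1 - 6) - 2) = 7*(-7 - 2) = 7*(-9) = -63)
k(E) = -1/58 (k(E) = 1/(5 - 63) = 1/(-58) = -1/58)
(32*1)*k(V(-5)) = (32*1)*(-1/58) = 32*(-1/58) = -16/29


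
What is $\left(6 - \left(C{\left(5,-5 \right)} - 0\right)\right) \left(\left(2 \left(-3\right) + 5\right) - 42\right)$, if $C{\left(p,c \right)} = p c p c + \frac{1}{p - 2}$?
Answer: $\frac{79894}{3} \approx 26631.0$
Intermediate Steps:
$C{\left(p,c \right)} = \frac{1}{-2 + p} + c^{2} p^{2}$ ($C{\left(p,c \right)} = c p p c + \frac{1}{-2 + p} = c p^{2} c + \frac{1}{-2 + p} = c^{2} p^{2} + \frac{1}{-2 + p} = \frac{1}{-2 + p} + c^{2} p^{2}$)
$\left(6 - \left(C{\left(5,-5 \right)} - 0\right)\right) \left(\left(2 \left(-3\right) + 5\right) - 42\right) = \left(6 - \left(\frac{1 + \left(-5\right)^{2} \cdot 5^{3} - 2 \left(-5\right)^{2} \cdot 5^{2}}{-2 + 5} - 0\right)\right) \left(\left(2 \left(-3\right) + 5\right) - 42\right) = \left(6 - \left(\frac{1 + 25 \cdot 125 - 50 \cdot 25}{3} + 0\right)\right) \left(\left(-6 + 5\right) - 42\right) = \left(6 - \left(\frac{1 + 3125 - 1250}{3} + 0\right)\right) \left(-1 - 42\right) = \left(6 - \left(\frac{1}{3} \cdot 1876 + 0\right)\right) \left(-43\right) = \left(6 - \left(\frac{1876}{3} + 0\right)\right) \left(-43\right) = \left(6 - \frac{1876}{3}\right) \left(-43\right) = \left(- \frac{1858}{3}\right) \left(-43\right) = \frac{79894}{3}$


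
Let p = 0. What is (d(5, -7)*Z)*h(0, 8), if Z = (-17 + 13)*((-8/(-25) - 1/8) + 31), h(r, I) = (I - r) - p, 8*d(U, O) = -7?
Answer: 43673/50 ≈ 873.46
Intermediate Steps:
d(U, O) = -7/8 (d(U, O) = (⅛)*(-7) = -7/8)
h(r, I) = I - r (h(r, I) = (I - r) - 1*0 = (I - r) + 0 = I - r)
Z = -6239/50 (Z = -4*((-8*(-1/25) - 1*⅛) + 31) = -4*((8/25 - ⅛) + 31) = -4*(39/200 + 31) = -4*6239/200 = -6239/50 ≈ -124.78)
(d(5, -7)*Z)*h(0, 8) = (-7/8*(-6239/50))*(8 - 1*0) = 43673*(8 + 0)/400 = (43673/400)*8 = 43673/50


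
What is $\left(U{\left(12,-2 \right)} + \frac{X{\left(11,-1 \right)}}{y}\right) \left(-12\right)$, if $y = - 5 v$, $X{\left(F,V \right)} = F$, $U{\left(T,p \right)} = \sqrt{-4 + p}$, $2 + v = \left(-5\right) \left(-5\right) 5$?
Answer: $\frac{44}{205} - 12 i \sqrt{6} \approx 0.21463 - 29.394 i$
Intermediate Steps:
$v = 123$ ($v = -2 + \left(-5\right) \left(-5\right) 5 = -2 + 25 \cdot 5 = -2 + 125 = 123$)
$y = -615$ ($y = \left(-5\right) 123 = -615$)
$\left(U{\left(12,-2 \right)} + \frac{X{\left(11,-1 \right)}}{y}\right) \left(-12\right) = \left(\sqrt{-4 - 2} + \frac{11}{-615}\right) \left(-12\right) = \left(\sqrt{-6} + 11 \left(- \frac{1}{615}\right)\right) \left(-12\right) = \left(i \sqrt{6} - \frac{11}{615}\right) \left(-12\right) = \left(- \frac{11}{615} + i \sqrt{6}\right) \left(-12\right) = \frac{44}{205} - 12 i \sqrt{6}$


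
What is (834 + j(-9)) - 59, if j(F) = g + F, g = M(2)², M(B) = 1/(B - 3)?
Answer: 767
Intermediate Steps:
M(B) = 1/(-3 + B)
g = 1 (g = (1/(-3 + 2))² = (1/(-1))² = (-1)² = 1)
j(F) = 1 + F
(834 + j(-9)) - 59 = (834 + (1 - 9)) - 59 = (834 - 8) - 59 = 826 - 59 = 767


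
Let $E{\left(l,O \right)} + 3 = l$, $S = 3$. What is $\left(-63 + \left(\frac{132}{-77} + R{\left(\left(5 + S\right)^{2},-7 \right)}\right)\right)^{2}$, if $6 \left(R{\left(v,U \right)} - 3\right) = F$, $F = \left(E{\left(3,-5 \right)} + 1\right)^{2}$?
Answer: $\frac{6682225}{1764} \approx 3788.1$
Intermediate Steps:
$E{\left(l,O \right)} = -3 + l$
$F = 1$ ($F = \left(\left(-3 + 3\right) + 1\right)^{2} = \left(0 + 1\right)^{2} = 1^{2} = 1$)
$R{\left(v,U \right)} = \frac{19}{6}$ ($R{\left(v,U \right)} = 3 + \frac{1}{6} \cdot 1 = 3 + \frac{1}{6} = \frac{19}{6}$)
$\left(-63 + \left(\frac{132}{-77} + R{\left(\left(5 + S\right)^{2},-7 \right)}\right)\right)^{2} = \left(-63 + \left(\frac{132}{-77} + \frac{19}{6}\right)\right)^{2} = \left(-63 + \left(132 \left(- \frac{1}{77}\right) + \frac{19}{6}\right)\right)^{2} = \left(-63 + \left(- \frac{12}{7} + \frac{19}{6}\right)\right)^{2} = \left(-63 + \frac{61}{42}\right)^{2} = \left(- \frac{2585}{42}\right)^{2} = \frac{6682225}{1764}$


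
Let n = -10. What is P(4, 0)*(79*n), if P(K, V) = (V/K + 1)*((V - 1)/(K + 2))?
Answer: 395/3 ≈ 131.67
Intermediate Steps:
P(K, V) = (1 + V/K)*(-1 + V)/(2 + K) (P(K, V) = (1 + V/K)*((-1 + V)/(2 + K)) = (1 + V/K)*(-1 + V)/(2 + K))
P(4, 0)*(79*n) = ((0² - 1*4 - 1*0 + 4*0)/(4*(2 + 4)))*(79*(-10)) = ((¼)*(0 - 4 + 0 + 0)/6)*(-790) = ((¼)*(⅙)*(-4))*(-790) = -⅙*(-790) = 395/3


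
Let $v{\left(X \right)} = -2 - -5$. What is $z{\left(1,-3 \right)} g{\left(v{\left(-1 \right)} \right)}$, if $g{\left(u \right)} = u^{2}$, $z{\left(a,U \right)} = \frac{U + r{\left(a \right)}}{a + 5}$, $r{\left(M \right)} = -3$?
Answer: $-9$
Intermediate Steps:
$z{\left(a,U \right)} = \frac{-3 + U}{5 + a}$ ($z{\left(a,U \right)} = \frac{U - 3}{a + 5} = \frac{-3 + U}{5 + a}$)
$v{\left(X \right)} = 3$ ($v{\left(X \right)} = -2 + 5 = 3$)
$z{\left(1,-3 \right)} g{\left(v{\left(-1 \right)} \right)} = \frac{-3 - 3}{5 + 1} \cdot 3^{2} = \frac{1}{6} \left(-6\right) 9 = \left(-1\right) 9 = -9$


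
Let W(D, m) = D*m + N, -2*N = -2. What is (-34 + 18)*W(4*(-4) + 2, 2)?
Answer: 432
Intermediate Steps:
N = 1 (N = -½*(-2) = 1)
W(D, m) = 1 + D*m (W(D, m) = D*m + 1 = 1 + D*m)
(-34 + 18)*W(4*(-4) + 2, 2) = (-34 + 18)*(1 + (4*(-4) + 2)*2) = -16*(1 + (-16 + 2)*2) = -16*(1 - 14*2) = -16*(1 - 28) = -16*(-27) = 432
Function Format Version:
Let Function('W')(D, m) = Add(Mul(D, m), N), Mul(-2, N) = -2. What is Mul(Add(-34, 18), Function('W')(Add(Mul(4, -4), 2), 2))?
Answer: 432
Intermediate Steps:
N = 1 (N = Mul(Rational(-1, 2), -2) = 1)
Function('W')(D, m) = Add(1, Mul(D, m)) (Function('W')(D, m) = Add(Mul(D, m), 1) = Add(1, Mul(D, m)))
Mul(Add(-34, 18), Function('W')(Add(Mul(4, -4), 2), 2)) = Mul(Add(-34, 18), Add(1, Mul(Add(Mul(4, -4), 2), 2))) = Mul(-16, Add(1, Mul(Add(-16, 2), 2))) = Mul(-16, Add(1, Mul(-14, 2))) = Mul(-16, Add(1, -28)) = Mul(-16, -27) = 432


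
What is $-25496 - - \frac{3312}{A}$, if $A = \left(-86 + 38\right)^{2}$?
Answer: $- \frac{407913}{16} \approx -25495.0$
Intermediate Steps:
$A = 2304$ ($A = \left(-48\right)^{2} = 2304$)
$-25496 - - \frac{3312}{A} = -25496 - - \frac{3312}{2304} = -25496 - \left(-3312\right) \frac{1}{2304} = -25496 - - \frac{23}{16} = -25496 + \frac{23}{16} = - \frac{407913}{16}$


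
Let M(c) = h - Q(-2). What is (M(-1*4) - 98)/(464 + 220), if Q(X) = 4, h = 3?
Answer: -11/76 ≈ -0.14474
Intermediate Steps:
M(c) = -1 (M(c) = 3 - 1*4 = 3 - 4 = -1)
(M(-1*4) - 98)/(464 + 220) = (-1 - 98)/(464 + 220) = -99/684 = -99*1/684 = -11/76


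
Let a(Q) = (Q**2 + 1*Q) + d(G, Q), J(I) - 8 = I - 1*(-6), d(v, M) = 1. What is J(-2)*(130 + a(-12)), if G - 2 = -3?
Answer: 3156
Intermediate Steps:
G = -1 (G = 2 - 3 = -1)
J(I) = 14 + I (J(I) = 8 + (I - 1*(-6)) = 8 + (I + 6) = 8 + (6 + I) = 14 + I)
a(Q) = 1 + Q + Q**2 (a(Q) = (Q**2 + 1*Q) + 1 = (Q**2 + Q) + 1 = (Q + Q**2) + 1 = 1 + Q + Q**2)
J(-2)*(130 + a(-12)) = (14 - 2)*(130 + (1 - 12 + (-12)**2)) = 12*(130 + (1 - 12 + 144)) = 12*(130 + 133) = 12*263 = 3156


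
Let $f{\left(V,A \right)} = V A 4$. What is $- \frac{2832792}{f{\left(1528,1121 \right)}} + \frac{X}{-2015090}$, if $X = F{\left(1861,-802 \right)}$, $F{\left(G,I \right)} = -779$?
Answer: $- \frac{356437092017}{862905869980} \approx -0.41307$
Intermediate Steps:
$f{\left(V,A \right)} = 4 A V$ ($f{\left(V,A \right)} = A V 4 = 4 A V$)
$X = -779$
$- \frac{2832792}{f{\left(1528,1121 \right)}} + \frac{X}{-2015090} = - \frac{2832792}{4 \cdot 1121 \cdot 1528} - \frac{779}{-2015090} = - \frac{2832792}{6851552} - - \frac{779}{2015090} = \left(-2832792\right) \frac{1}{6851552} + \frac{779}{2015090} = - \frac{354099}{856444} + \frac{779}{2015090} = - \frac{356437092017}{862905869980}$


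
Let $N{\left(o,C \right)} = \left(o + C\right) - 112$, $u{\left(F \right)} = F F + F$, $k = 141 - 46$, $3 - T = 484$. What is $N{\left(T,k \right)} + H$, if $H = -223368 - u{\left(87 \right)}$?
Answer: $-231522$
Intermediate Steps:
$T = -481$ ($T = 3 - 484 = -481$)
$k = 95$
$u{\left(F \right)} = F + F^{2}$ ($u{\left(F \right)} = F^{2} + F = F + F^{2}$)
$N{\left(o,C \right)} = -112 + C + o$ ($N{\left(o,C \right)} = \left(C + o\right) - 112 = -112 + C + o$)
$H = -231024$ ($H = -223368 - 87 \left(1 + 87\right) = -223368 - 87 \cdot 88 = -223368 - 7656 = -231024$)
$N{\left(T,k \right)} + H = \left(-112 + 95 - 481\right) - 231024 = -498 - 231024 = -231522$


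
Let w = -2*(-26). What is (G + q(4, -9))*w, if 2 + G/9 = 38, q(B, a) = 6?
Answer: 17160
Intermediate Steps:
G = 324 (G = -18 + 9*38 = -18 + 342 = 324)
w = 52
(G + q(4, -9))*w = (324 + 6)*52 = 330*52 = 17160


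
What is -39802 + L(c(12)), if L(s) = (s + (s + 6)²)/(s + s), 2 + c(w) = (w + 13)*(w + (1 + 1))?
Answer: -1149022/29 ≈ -39621.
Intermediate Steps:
c(w) = -2 + (2 + w)*(13 + w) (c(w) = -2 + (w + 13)*(w + (1 + 1)) = -2 + (13 + w)*(w + 2) = -2 + (13 + w)*(2 + w) = -2 + (2 + w)*(13 + w))
L(s) = (s + (6 + s)²)/(2*s) (L(s) = (s + (6 + s)²)/((2*s)) = (s + (6 + s)²)*(1/(2*s)) = (s + (6 + s)²)/(2*s))
-39802 + L(c(12)) = -39802 + ((24 + 12² + 15*12) + (6 + (24 + 12² + 15*12))²)/(2*(24 + 12² + 15*12)) = -39802 + ((24 + 144 + 180) + (6 + (24 + 144 + 180))²)/(2*(24 + 144 + 180)) = -39802 + (½)*(348 + (6 + 348)²)/348 = -39802 + (½)*(1/348)*(348 + 354²) = -39802 + (½)*(1/348)*(348 + 125316) = -39802 + (½)*(1/348)*125664 = -39802 + 5236/29 = -1149022/29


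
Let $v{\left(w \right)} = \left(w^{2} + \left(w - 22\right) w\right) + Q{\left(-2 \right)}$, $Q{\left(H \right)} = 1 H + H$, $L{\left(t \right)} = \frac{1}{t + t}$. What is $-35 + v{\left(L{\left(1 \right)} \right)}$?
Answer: $- \frac{99}{2} \approx -49.5$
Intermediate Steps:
$L{\left(t \right)} = \frac{1}{2 t}$
$Q{\left(H \right)} = 2 H$ ($Q{\left(H \right)} = H + H = 2 H$)
$v{\left(w \right)} = -4 + w^{2} + w \left(-22 + w\right)$ ($v{\left(w \right)} = \left(w^{2} + \left(w - 22\right) w\right) + 2 \left(-2\right) = \left(w^{2} + \left(-22 + w\right) w\right) - 4 = \left(w^{2} + w \left(-22 + w\right)\right) - 4 = -4 + w^{2} + w \left(-22 + w\right)$)
$-35 + v{\left(L{\left(1 \right)} \right)} = -35 - \left(4 - \frac{1}{2} + 22 \cdot \frac{1}{2} \cdot 1^{-1}\right) = -35 - \left(4 - \frac{1}{2} + 22 \cdot \frac{1}{2} \cdot 1\right) = -35 - \left(15 - \frac{1}{2}\right) = -35 - \frac{29}{2} = - \frac{99}{2}$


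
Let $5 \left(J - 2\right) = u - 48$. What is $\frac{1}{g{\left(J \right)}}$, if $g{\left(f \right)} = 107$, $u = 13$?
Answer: $\frac{1}{107} \approx 0.0093458$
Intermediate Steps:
$J = -5$ ($J = 2 + \frac{13 - 48}{5} = 2 + \frac{1}{5} \left(-35\right) = 2 - 7 = -5$)
$\frac{1}{g{\left(J \right)}} = \frac{1}{107}$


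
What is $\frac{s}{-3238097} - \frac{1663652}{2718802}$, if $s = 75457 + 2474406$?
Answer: $- \frac{6159819587185}{4401872299897} \approx -1.3994$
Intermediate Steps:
$s = 2549863$
$\frac{s}{-3238097} - \frac{1663652}{2718802} = \frac{2549863}{-3238097} - \frac{1663652}{2718802} = 2549863 \left(- \frac{1}{3238097}\right) - \frac{831826}{1359401} = - \frac{2549863}{3238097} - \frac{831826}{1359401} = - \frac{6159819587185}{4401872299897}$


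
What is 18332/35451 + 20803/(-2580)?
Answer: -230063531/30487860 ≈ -7.5461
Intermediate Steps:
18332/35451 + 20803/(-2580) = 18332*(1/35451) + 20803*(-1/2580) = 18332/35451 - 20803/2580 = -230063531/30487860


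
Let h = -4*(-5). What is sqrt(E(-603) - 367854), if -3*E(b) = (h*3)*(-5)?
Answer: I*sqrt(367754) ≈ 606.43*I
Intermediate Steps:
h = 20
E(b) = 100 (E(b) = -20*3*(-5)/3 = -20*(-5) = -1/3*(-300) = 100)
sqrt(E(-603) - 367854) = sqrt(100 - 367854) = sqrt(-367754) = I*sqrt(367754)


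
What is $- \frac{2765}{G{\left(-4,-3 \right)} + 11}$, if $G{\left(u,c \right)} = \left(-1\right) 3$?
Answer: $- \frac{2765}{8} \approx -345.63$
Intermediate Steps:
$G{\left(u,c \right)} = -3$
$- \frac{2765}{G{\left(-4,-3 \right)} + 11} = - \frac{2765}{-3 + 11} = - \frac{2765}{8}$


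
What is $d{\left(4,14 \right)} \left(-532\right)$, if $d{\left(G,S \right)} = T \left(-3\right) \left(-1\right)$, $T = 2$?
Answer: $-3192$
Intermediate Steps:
$d{\left(G,S \right)} = 6$ ($d{\left(G,S \right)} = 2 \left(-3\right) \left(-1\right) = \left(-6\right) \left(-1\right) = 6$)
$d{\left(4,14 \right)} \left(-532\right) = 6 \left(-532\right) = -3192$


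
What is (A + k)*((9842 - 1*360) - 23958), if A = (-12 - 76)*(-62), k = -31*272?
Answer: 43080576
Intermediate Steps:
k = -8432
A = 5456 (A = -88*(-62) = 5456)
(A + k)*((9842 - 1*360) - 23958) = (5456 - 8432)*((9842 - 1*360) - 23958) = -2976*((9842 - 360) - 23958) = -2976*(9482 - 23958) = -2976*(-14476) = 43080576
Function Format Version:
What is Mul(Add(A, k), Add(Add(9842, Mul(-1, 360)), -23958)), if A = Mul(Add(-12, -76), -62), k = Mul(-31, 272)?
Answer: 43080576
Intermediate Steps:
k = -8432
A = 5456 (A = Mul(-88, -62) = 5456)
Mul(Add(A, k), Add(Add(9842, Mul(-1, 360)), -23958)) = Mul(Add(5456, -8432), Add(Add(9842, Mul(-1, 360)), -23958)) = Mul(-2976, Add(Add(9842, -360), -23958)) = Mul(-2976, Add(9482, -23958)) = Mul(-2976, -14476) = 43080576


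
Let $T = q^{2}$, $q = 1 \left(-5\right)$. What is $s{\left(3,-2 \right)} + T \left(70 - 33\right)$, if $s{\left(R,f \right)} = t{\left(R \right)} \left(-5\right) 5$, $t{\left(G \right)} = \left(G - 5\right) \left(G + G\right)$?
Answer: $1225$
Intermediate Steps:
$q = -5$
$t{\left(G \right)} = 2 G \left(-5 + G\right)$ ($t{\left(G \right)} = \left(-5 + G\right) 2 G = 2 G \left(-5 + G\right)$)
$s{\left(R,f \right)} = - 50 R \left(-5 + R\right)$ ($s{\left(R,f \right)} = 2 R \left(-5 + R\right) \left(-5\right) 5 = - 10 R \left(-5 + R\right) 5 = - 50 R \left(-5 + R\right)$)
$T = 25$ ($T = \left(-5\right)^{2} = 25$)
$s{\left(3,-2 \right)} + T \left(70 - 33\right) = 50 \cdot 3 \left(5 - 3\right) + 25 \left(70 - 33\right) = 50 \cdot 3 \cdot 2 + 25 \cdot 37 = 300 + 925 = 1225$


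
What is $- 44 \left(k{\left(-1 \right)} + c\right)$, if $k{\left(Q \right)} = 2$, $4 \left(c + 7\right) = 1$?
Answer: $209$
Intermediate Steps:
$c = - \frac{27}{4}$ ($c = -7 + \frac{1}{4} \cdot 1 = -7 + \frac{1}{4} = - \frac{27}{4} \approx -6.75$)
$- 44 \left(k{\left(-1 \right)} + c\right) = - 44 \left(2 - \frac{27}{4}\right) = \left(-44\right) \left(- \frac{19}{4}\right) = 209$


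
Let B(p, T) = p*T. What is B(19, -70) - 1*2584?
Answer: -3914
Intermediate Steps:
B(p, T) = T*p
B(19, -70) - 1*2584 = -70*19 - 1*2584 = -1330 - 2584 = -3914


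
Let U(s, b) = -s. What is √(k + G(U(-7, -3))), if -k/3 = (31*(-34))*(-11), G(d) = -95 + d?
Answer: I*√34870 ≈ 186.74*I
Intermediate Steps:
k = -34782 (k = -3*31*(-34)*(-11) = -(-3162)*(-11) = -3*11594 = -34782)
√(k + G(U(-7, -3))) = √(-34782 + (-95 - 1*(-7))) = √(-34782 + (-95 + 7)) = √(-34782 - 88) = √(-34870) = I*√34870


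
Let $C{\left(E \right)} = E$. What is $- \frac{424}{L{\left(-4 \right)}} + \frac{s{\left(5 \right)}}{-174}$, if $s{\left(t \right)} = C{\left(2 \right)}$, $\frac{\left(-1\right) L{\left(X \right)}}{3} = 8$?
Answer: $\frac{512}{29} \approx 17.655$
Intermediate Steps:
$L{\left(X \right)} = -24$ ($L{\left(X \right)} = \left(-3\right) 8 = -24$)
$s{\left(t \right)} = 2$
$- \frac{424}{L{\left(-4 \right)}} + \frac{s{\left(5 \right)}}{-174} = - \frac{424}{-24} + \frac{2}{-174} = \left(-424\right) \left(- \frac{1}{24}\right) + 2 \left(- \frac{1}{174}\right) = \frac{53}{3} - \frac{1}{87} = \frac{512}{29}$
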